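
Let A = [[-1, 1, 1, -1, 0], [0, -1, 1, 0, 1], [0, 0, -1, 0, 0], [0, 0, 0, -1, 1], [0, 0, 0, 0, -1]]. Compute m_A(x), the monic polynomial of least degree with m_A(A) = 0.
m_A(x) = (x + 1)^3

The characteristic polynomial factors as (x + 1)^5. The minimal polynomial is ∏(x - λ)^{k_λ} where k_λ is the size of the largest Jordan block at λ.

For λ = -1: rank(A + I) = 3, and the largest Jordan block has size 3 (the smallest k with rank((A + I)^k) = rank((A + I)^(k+1))).

So m_A(x) = (x + 1)^3.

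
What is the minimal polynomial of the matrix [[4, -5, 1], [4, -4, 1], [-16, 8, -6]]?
The characteristic polynomial factors as (x + 2)^3. The minimal polynomial is ∏(x - λ)^{k_λ} where k_λ is the size of the largest Jordan block at λ.

For λ = -2: rank(A + 2I) = 2, and the largest Jordan block has size 3 (the smallest k with rank((A + 2I)^k) = rank((A + 2I)^(k+1))).

So m_A(x) = (x + 2)^3.

m_A(x) = (x + 2)^3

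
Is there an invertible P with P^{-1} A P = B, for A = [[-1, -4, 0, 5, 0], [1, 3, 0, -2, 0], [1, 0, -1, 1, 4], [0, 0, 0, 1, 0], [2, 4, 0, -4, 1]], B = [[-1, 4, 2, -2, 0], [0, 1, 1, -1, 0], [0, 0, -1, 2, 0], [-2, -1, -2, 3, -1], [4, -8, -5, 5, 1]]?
Yes.

Two matrices over a field are similar if and only if they have the same invariant factors.

Both A and B have characteristic polynomial (x - 1)^4(x + 1) and minimal polynomial (x - 1)^3(x + 1). Computing further, both have invariant factors x - 1, (x - 1)^3(x + 1). Hence A and B are similar.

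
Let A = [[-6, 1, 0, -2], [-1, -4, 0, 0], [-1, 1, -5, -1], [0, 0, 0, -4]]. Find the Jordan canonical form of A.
The characteristic polynomial is det(xI - A) = (x + 4)(x + 5)^3, so the eigenvalues are -5 (algebraic multiplicity 3), -4 (algebraic multiplicity 1).

For λ = -5: rank(A + 5I) = 2, rank((A + 5I)^2) = 1. The eigenspace has dimension 4 - 2 = 2, so there are 2 Jordan blocks; the rank sequence gives block sizes [2, 1].

For λ = -4: algebraic multiplicity 1 gives one 1×1 block.

Assembling the blocks gives the Jordan form J above.

J = [[-5, 1, 0, 0], [0, -5, 0, 0], [0, 0, -5, 0], [0, 0, 0, -4]]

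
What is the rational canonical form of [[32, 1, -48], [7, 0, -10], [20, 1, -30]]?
The invariant factors of A (the non-unit diagonal entries of the Smith normal form of xI - A over ℚ[x]) are (x + 1)(x^2 - 3x + 6), each dividing the next. The characteristic polynomial is their product, (x + 1)(x^2 - 3x + 6).

The rational canonical form is the block-diagonal matrix of companion matrices C(f_i):
R = [[0, 0, -6], [1, 0, -3], [0, 1, 2]].

Note the characteristic polynomial does not split into linear factors over ℚ, so A has no Jordan form over ℚ; the rational canonical form exists over any field.

R = [[0, 0, -6], [1, 0, -3], [0, 1, 2]]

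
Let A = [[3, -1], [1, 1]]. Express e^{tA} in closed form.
e^{tA} = [[(t + 1)*e^{2*t}, -t*e^{2*t}], [t*e^{2*t}, (1 - t)*e^{2*t}]]

A has Jordan form J = [[2, 1], [0, 2]] with A = PJP^{-1}, so e^{tA} = P e^{tJ} P^{-1}.

For a Jordan block J_k(λ), e^{tJ_k(λ)} = e^{λt} · (I + tN + t^2 N^2/2! + ... + t^{k-1} N^{k-1}/(k-1)!) where N is the nilpotent superdiagonal part.

Assembling the blocks and conjugating back gives the entries of e^{tA} as shown above.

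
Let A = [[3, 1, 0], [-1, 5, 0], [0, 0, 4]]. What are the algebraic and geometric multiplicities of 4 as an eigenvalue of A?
The characteristic polynomial is (x - 4)^3, so the factor x - 4 appears with exponent 3: the algebraic multiplicity is 3.

rank(A - 4I) = 1, so the eigenspace has dimension 3 - 1 = 2: the geometric multiplicity is 2.

Since 2 < 3, A is not diagonalizable.

algebraic multiplicity 3, geometric multiplicity 2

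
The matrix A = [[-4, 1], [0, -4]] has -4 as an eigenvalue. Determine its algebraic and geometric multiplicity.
The characteristic polynomial is (x + 4)^2, so the factor x + 4 appears with exponent 2: the algebraic multiplicity is 2.

rank(A + 4I) = 1, so the eigenspace has dimension 2 - 1 = 1: the geometric multiplicity is 1.

Since 1 < 2, A is not diagonalizable.

algebraic multiplicity 2, geometric multiplicity 1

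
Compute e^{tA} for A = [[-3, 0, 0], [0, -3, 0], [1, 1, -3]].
A has Jordan form J = [[-3, 1, 0], [0, -3, 0], [0, 0, -3]] with A = PJP^{-1}, so e^{tA} = P e^{tJ} P^{-1}.

For a Jordan block J_k(λ), e^{tJ_k(λ)} = e^{λt} · (I + tN + t^2 N^2/2! + ... + t^{k-1} N^{k-1}/(k-1)!) where N is the nilpotent superdiagonal part.

Assembling the blocks and conjugating back gives the entries of e^{tA} as shown above.

e^{tA} = [[e^{-3*t}, 0, 0], [0, e^{-3*t}, 0], [t*e^{-3*t}, t*e^{-3*t}, e^{-3*t}]]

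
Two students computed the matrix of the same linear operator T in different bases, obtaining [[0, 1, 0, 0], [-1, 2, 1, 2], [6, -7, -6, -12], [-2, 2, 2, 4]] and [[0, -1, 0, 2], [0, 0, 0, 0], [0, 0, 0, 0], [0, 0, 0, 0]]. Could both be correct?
Both have characteristic polynomial x^4, but the minimal polynomial of A is x^3 while the minimal polynomial of B is x^2. The minimal polynomial is a similarity invariant, so A and B are not similar.

No.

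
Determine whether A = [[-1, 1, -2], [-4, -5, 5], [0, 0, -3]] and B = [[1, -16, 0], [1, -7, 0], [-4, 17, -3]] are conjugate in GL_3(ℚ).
Yes.

Two matrices over a field are similar if and only if they have the same invariant factors.

Both A and B have characteristic polynomial (x + 3)^3 and minimal polynomial (x + 3)^3. Computing further, both have invariant factors (x + 3)^3. Hence A and B are similar.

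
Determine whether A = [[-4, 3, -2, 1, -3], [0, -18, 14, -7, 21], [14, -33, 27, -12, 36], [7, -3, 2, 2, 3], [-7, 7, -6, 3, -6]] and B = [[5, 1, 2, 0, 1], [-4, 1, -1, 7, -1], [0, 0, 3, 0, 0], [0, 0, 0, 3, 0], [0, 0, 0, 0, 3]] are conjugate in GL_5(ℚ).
No.

trace(A) = 1 but trace(B) = 15. The trace is a similarity invariant, so A and B are not similar.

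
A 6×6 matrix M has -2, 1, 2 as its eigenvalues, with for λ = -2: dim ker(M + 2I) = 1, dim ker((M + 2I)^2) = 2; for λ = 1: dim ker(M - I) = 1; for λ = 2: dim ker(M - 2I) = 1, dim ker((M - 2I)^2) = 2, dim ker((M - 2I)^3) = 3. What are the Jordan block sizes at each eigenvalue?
Jordan blocks: (-2, 2), (1, 1), (2, 3)

λ = -2: successive nullity increments [1, 1] count blocks of size ≥ k; block sizes are [2].
λ = 1: successive nullity increments [1] count blocks of size ≥ k; block sizes are [1].
λ = 2: successive nullity increments [1, 1, 1] count blocks of size ≥ k; block sizes are [3].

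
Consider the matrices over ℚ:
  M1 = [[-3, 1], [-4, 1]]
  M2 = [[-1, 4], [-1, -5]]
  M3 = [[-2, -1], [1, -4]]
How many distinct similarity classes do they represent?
Characteristic polynomials: χ_{M1} = (x + 1)^2, χ_{M2} = (x + 3)^2, χ_{M3} = (x + 3)^2.

{M1}: invariant factors (x + 1)^2.

{M2, M3}: invariant factors (x + 3)^2.

Matrices are similar if and only if their invariant-factor lists agree; the partition into similarity classes is {M1}, {M2, M3}.

2 classes: {M1}, {M2, M3}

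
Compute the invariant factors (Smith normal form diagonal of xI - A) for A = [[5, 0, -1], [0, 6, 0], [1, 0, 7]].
The Jordan structure of A has elementary divisors (x - 6)^2, (x - 6). Arranging the block sizes at each eigenvalue in decreasing order and taking row products gives the invariant factors.

Invariant factors (smallest first, each dividing the next): x - 6, (x - 6)^2.

Check: the last factor (x - 6)^2 is the minimal polynomial, and the product (x - 6)^3 is the characteristic polynomial.

x - 6, (x - 6)^2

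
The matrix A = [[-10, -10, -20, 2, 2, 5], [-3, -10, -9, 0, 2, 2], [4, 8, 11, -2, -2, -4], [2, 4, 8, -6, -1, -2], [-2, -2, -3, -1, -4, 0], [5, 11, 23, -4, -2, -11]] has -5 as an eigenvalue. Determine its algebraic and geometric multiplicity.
algebraic multiplicity 6, geometric multiplicity 2

The characteristic polynomial is (x + 5)^6, so the factor x + 5 appears with exponent 6: the algebraic multiplicity is 6.

rank(A + 5I) = 4, so the eigenspace has dimension 6 - 4 = 2: the geometric multiplicity is 2.

Since 2 < 6, A is not diagonalizable.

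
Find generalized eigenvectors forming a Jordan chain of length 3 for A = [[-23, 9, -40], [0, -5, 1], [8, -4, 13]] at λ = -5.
We seek v_1 ∈ ker((A + 5I)^3) \ ker((A + 5I)^2), then set v_{i+1} = (A + 5I) v_i.

One such chain is v_1 = [[-1, 2, 1]]^T, v_2 = [[-4, 1, 2]]^T, v_3 = [[1, 2, 0]]^T. Check: (A + 5I) v_3 = [[0, 0, 0]]^T = 0.

v_1 = [[-1, 2, 1]]^T, v_2 = [[-4, 1, 2]]^T, v_3 = [[1, 2, 0]]^T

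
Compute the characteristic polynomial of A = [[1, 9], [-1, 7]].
xI - A = [[x - 1, -9], [1, x - 7]].

Expanding det(xI - A) along the first row:
det(xI - A) = + (x - 1)·det([[x - 7]]) - (-9)·det([[1]]).

Evaluating gives χ_A(x) = x^2 - 8x + 16 = (x - 4)^2.

χ_A(x) = (x - 4)^2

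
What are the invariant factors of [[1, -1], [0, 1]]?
The Jordan structure of A has elementary divisors (x - 1)^2. Arranging the block sizes at each eigenvalue in decreasing order and taking row products gives the invariant factors.

Invariant factors (smallest first, each dividing the next): (x - 1)^2.

Check: the last factor (x - 1)^2 is the minimal polynomial, and the product (x - 1)^2 is the characteristic polynomial.

(x - 1)^2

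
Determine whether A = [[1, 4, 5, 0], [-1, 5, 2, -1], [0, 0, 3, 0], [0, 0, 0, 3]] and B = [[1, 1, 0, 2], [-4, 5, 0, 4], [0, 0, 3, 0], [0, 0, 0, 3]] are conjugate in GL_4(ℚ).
Both have characteristic polynomial (x - 3)^4, but the minimal polynomial of A is (x - 3)^3 while the minimal polynomial of B is (x - 3)^2. The minimal polynomial is a similarity invariant, so A and B are not similar.

No.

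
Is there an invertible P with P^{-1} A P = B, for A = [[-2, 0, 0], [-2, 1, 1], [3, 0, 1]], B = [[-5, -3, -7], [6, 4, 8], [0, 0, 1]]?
Two matrices over a field are similar if and only if they have the same invariant factors.

Both A and B have characteristic polynomial (x - 1)^2(x + 2) and minimal polynomial (x - 1)^2(x + 2). Computing further, both have invariant factors (x - 1)^2(x + 2). Hence A and B are similar.

Yes.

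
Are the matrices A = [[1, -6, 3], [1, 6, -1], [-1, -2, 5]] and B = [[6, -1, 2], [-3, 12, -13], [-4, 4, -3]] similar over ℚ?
No.

trace(A) = 12 but trace(B) = 15. The trace is a similarity invariant, so A and B are not similar.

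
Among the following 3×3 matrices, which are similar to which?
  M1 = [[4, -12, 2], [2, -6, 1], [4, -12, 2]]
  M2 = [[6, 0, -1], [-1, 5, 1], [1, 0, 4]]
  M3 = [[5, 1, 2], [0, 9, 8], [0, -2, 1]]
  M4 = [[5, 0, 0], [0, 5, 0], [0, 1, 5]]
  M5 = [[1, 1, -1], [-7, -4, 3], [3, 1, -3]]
3 classes: {M1}, {M2, M3, M4}, {M5}

Characteristic polynomials: χ_{M1} = x^3, χ_{M2} = (x - 5)^3, χ_{M3} = (x - 5)^3, χ_{M4} = (x - 5)^3, χ_{M5} = (x + 2)^3.

{M1}: invariant factors x, x^2.

{M2, M3, M4}: invariant factors x - 5, (x - 5)^2.

{M5}: invariant factors (x + 2)^3.

Matrices are similar if and only if their invariant-factor lists agree; the partition into similarity classes is {M1}, {M2, M3, M4}, {M5}.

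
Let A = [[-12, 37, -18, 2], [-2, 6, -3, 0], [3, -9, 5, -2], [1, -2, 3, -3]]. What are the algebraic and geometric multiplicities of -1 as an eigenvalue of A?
The characteristic polynomial is (x + 1)^4, so the factor x + 1 appears with exponent 4: the algebraic multiplicity is 4.

rank(A + I) = 2, so the eigenspace has dimension 4 - 2 = 2: the geometric multiplicity is 2.

Since 2 < 4, A is not diagonalizable.

algebraic multiplicity 4, geometric multiplicity 2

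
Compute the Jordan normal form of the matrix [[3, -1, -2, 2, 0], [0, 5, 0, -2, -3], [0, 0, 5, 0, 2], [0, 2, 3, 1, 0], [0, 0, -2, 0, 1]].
J = [[3, 1, 0, 0, 0], [0, 3, 1, 0, 0], [0, 0, 3, 0, 0], [0, 0, 0, 3, 1], [0, 0, 0, 0, 3]]

The characteristic polynomial is det(xI - A) = (x - 3)^5, so the eigenvalues are 3 (algebraic multiplicity 5).

For λ = 3: rank(A - 3I) = 3, rank((A - 3I)^2) = 1, rank((A - 3I)^3) = 0. The eigenspace has dimension 5 - 3 = 2, so there are 2 Jordan blocks; the rank sequence gives block sizes [3, 2].

Assembling the blocks gives the Jordan form J above.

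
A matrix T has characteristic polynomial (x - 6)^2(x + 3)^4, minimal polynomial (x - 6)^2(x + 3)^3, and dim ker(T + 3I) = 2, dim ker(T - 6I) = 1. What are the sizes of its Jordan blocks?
λ = -3: algebraic multiplicity 4 (exponent in χ_T), largest block size 3 (exponent in m_T), 2 blocks (geometric multiplicity). These force block sizes [3, 1].
λ = 6: algebraic multiplicity 2 (exponent in χ_T), largest block size 2 (exponent in m_T), 1 block (geometric multiplicity). This forces block sizes [2].

Jordan blocks: (-3, 3), (-3, 1), (6, 2)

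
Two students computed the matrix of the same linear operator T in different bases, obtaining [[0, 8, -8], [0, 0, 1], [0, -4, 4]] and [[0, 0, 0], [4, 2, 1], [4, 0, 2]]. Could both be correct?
Two matrices over a field are similar if and only if they have the same invariant factors.

Both A and B have characteristic polynomial x(x - 2)^2 and minimal polynomial x(x - 2)^2. Computing further, both have invariant factors x(x - 2)^2. Hence A and B are similar.

Yes.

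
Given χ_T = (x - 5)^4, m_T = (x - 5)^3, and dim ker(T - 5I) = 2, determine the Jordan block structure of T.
λ = 5: algebraic multiplicity 4 (exponent in χ_T), largest block size 3 (exponent in m_T), 2 blocks (geometric multiplicity). These force block sizes [3, 1].

Jordan blocks: (5, 3), (5, 1)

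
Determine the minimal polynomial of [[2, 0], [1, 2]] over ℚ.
The characteristic polynomial factors as (x - 2)^2. The minimal polynomial is ∏(x - λ)^{k_λ} where k_λ is the size of the largest Jordan block at λ.

For λ = 2: rank(A - 2I) = 1, and the largest Jordan block has size 2 (the smallest k with rank((A - 2I)^k) = rank((A - 2I)^(k+1))).

So m_A(x) = (x - 2)^2.

m_A(x) = (x - 2)^2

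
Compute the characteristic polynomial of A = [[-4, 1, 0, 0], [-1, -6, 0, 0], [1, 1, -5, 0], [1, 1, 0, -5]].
xI - A = [[x + 4, -1, 0, 0], [1, x + 6, 0, 0], [-1, -1, x + 5, 0], [-1, -1, 0, x + 5]].

Expanding det(xI - A) along the first row:
det(xI - A) = + (x + 4)·det([[x + 6, 0, 0], [-1, x + 5, 0], [-1, 0, x + 5]]) - (-1)·det([[1, 0, 0], [-1, x + 5, 0], [-1, 0, x + 5]]) + (0)·det([[1, x + 6, 0], [-1, -1, 0], [-1, -1, x + 5]]) - (0)·det([[1, x + 6, 0], [-1, -1, x + 5], [-1, -1, 0]]).

Evaluating gives χ_A(x) = x^4 + 20x^3 + 150x^2 + 500x + 625 = (x + 5)^4.

χ_A(x) = (x + 5)^4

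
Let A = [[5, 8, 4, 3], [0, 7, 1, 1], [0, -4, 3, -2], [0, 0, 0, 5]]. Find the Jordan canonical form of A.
The characteristic polynomial is det(xI - A) = (x - 5)^4, so the eigenvalues are 5 (algebraic multiplicity 4).

For λ = 5: rank(A - 5I) = 2, rank((A - 5I)^2) = 0. The eigenspace has dimension 4 - 2 = 2, so there are 2 Jordan blocks; the rank sequence gives block sizes [2, 2].

Assembling the blocks gives the Jordan form J above.

J = [[5, 1, 0, 0], [0, 5, 0, 0], [0, 0, 5, 1], [0, 0, 0, 5]]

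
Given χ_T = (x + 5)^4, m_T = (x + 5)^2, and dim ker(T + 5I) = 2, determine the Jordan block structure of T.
λ = -5: algebraic multiplicity 4 (exponent in χ_T), largest block size 2 (exponent in m_T), 2 blocks (geometric multiplicity). These force block sizes [2, 2].

Jordan blocks: (-5, 2), (-5, 2)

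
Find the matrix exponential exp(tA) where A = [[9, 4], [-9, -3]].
A has Jordan form J = [[3, 1], [0, 3]] with A = PJP^{-1}, so e^{tA} = P e^{tJ} P^{-1}.

For a Jordan block J_k(λ), e^{tJ_k(λ)} = e^{λt} · (I + tN + t^2 N^2/2! + ... + t^{k-1} N^{k-1}/(k-1)!) where N is the nilpotent superdiagonal part.

Assembling the blocks and conjugating back gives the entries of e^{tA} as shown above.

e^{tA} = [[(6*t + 1)*e^{3*t}, 4*t*e^{3*t}], [-9*t*e^{3*t}, (1 - 6*t)*e^{3*t}]]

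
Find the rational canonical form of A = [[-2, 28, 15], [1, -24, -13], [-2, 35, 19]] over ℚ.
The invariant factors of A (the non-unit diagonal entries of the Smith normal form of xI - A over ℚ[x]) are (x + 3)(x^2 + 4x - 1), each dividing the next. The characteristic polynomial is their product, (x + 3)(x^2 + 4x - 1).

The rational canonical form is the block-diagonal matrix of companion matrices C(f_i):
R = [[0, 0, 3], [1, 0, -11], [0, 1, -7]].

Note the characteristic polynomial does not split into linear factors over ℚ, so A has no Jordan form over ℚ; the rational canonical form exists over any field.

R = [[0, 0, 3], [1, 0, -11], [0, 1, -7]]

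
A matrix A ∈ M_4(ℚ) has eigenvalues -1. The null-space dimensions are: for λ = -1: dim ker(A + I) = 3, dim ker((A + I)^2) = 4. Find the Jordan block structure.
Jordan blocks: (-1, 2), (-1, 1), (-1, 1)

λ = -1: successive nullity increments [3, 1] count blocks of size ≥ k; block sizes are [2, 1, 1].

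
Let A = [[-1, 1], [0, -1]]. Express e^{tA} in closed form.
A has Jordan form J = [[-1, 1], [0, -1]] with A = PJP^{-1}, so e^{tA} = P e^{tJ} P^{-1}.

For a Jordan block J_k(λ), e^{tJ_k(λ)} = e^{λt} · (I + tN + t^2 N^2/2! + ... + t^{k-1} N^{k-1}/(k-1)!) where N is the nilpotent superdiagonal part.

Assembling the blocks and conjugating back gives the entries of e^{tA} as shown above.

e^{tA} = [[e^{-t}, t*e^{-t}], [0, e^{-t}]]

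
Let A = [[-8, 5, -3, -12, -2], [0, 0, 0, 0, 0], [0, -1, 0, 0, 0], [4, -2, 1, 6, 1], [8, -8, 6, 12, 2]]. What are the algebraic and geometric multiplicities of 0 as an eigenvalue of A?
The characteristic polynomial is x^5, so the factor x appears with exponent 5: the algebraic multiplicity is 5.

rank(A) = 3, so the eigenspace has dimension 5 - 3 = 2: the geometric multiplicity is 2.

Since 2 < 5, A is not diagonalizable.

algebraic multiplicity 5, geometric multiplicity 2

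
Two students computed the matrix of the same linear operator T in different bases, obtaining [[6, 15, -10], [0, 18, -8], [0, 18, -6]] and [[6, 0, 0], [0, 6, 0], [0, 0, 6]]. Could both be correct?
No.

Both have characteristic polynomial (x - 6)^3, but the minimal polynomial of A is (x - 6)^2 while the minimal polynomial of B is x - 6. The minimal polynomial is a similarity invariant, so A and B are not similar.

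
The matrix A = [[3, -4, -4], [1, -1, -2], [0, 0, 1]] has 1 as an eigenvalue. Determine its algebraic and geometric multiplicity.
algebraic multiplicity 3, geometric multiplicity 2

The characteristic polynomial is (x - 1)^3, so the factor x - 1 appears with exponent 3: the algebraic multiplicity is 3.

rank(A - I) = 1, so the eigenspace has dimension 3 - 1 = 2: the geometric multiplicity is 2.

Since 2 < 3, A is not diagonalizable.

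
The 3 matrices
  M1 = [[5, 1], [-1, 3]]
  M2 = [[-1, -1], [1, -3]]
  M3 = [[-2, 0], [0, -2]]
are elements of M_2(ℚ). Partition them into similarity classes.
3 classes: {M1}, {M2}, {M3}

Characteristic polynomials: χ_{M1} = (x - 4)^2, χ_{M2} = (x + 2)^2, χ_{M3} = (x + 2)^2.

{M1}: invariant factors (x - 4)^2.

{M2}: invariant factors (x + 2)^2.

{M3}: invariant factors x + 2, x + 2.

Matrices are similar if and only if their invariant-factor lists agree; the partition into similarity classes is {M1}, {M2}, {M3}.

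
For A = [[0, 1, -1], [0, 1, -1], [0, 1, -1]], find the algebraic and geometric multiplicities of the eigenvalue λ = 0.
The characteristic polynomial is x^3, so the factor x appears with exponent 3: the algebraic multiplicity is 3.

rank(A) = 1, so the eigenspace has dimension 3 - 1 = 2: the geometric multiplicity is 2.

Since 2 < 3, A is not diagonalizable.

algebraic multiplicity 3, geometric multiplicity 2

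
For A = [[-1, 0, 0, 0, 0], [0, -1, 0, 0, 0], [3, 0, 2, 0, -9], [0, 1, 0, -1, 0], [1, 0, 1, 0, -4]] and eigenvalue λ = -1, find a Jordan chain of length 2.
v_1 = [[0, 1, 0, 0, 0]]^T, v_2 = [[0, 0, 0, 1, 0]]^T

We seek v_1 ∈ ker((A + I)^2) \ ker(A + I), then set v_{i+1} = (A + I) v_i.

One such chain is v_1 = [[0, 1, 0, 0, 0]]^T, v_2 = [[0, 0, 0, 1, 0]]^T. Check: (A + I) v_2 = [[0, 0, 0, 0, 0]]^T = 0.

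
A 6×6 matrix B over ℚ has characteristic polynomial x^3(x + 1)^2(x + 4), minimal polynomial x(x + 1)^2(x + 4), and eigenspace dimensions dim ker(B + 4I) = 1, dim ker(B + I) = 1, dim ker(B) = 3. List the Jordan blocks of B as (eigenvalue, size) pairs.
Jordan blocks: (-4, 1), (-1, 2), (0, 1), (0, 1), (0, 1)

λ = -4: algebraic multiplicity 1 (exponent in χ_B), largest block size 1 (exponent in m_B), 1 block (geometric multiplicity). This forces block sizes [1].
λ = -1: algebraic multiplicity 2 (exponent in χ_B), largest block size 2 (exponent in m_B), 1 block (geometric multiplicity). This forces block sizes [2].
λ = 0: algebraic multiplicity 3 (exponent in χ_B), largest block size 1 (exponent in m_B), 3 blocks (geometric multiplicity). These force block sizes [1, 1, 1].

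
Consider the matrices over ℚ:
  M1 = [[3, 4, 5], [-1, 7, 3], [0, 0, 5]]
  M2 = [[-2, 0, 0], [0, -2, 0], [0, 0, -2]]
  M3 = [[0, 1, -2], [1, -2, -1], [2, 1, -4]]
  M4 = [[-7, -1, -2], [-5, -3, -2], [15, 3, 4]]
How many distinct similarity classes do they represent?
Characteristic polynomials: χ_{M1} = (x - 5)^3, χ_{M2} = (x + 2)^3, χ_{M3} = (x + 2)^3, χ_{M4} = (x + 2)^3.

{M1}: invariant factors (x - 5)^3.

{M2}: invariant factors x + 2, x + 2, x + 2.

{M3}: invariant factors (x + 2)^3.

{M4}: invariant factors x + 2, (x + 2)^2.

Matrices are similar if and only if their invariant-factor lists agree; the partition into similarity classes is {M1}, {M2}, {M3}, {M4}.

4 classes: {M1}, {M2}, {M3}, {M4}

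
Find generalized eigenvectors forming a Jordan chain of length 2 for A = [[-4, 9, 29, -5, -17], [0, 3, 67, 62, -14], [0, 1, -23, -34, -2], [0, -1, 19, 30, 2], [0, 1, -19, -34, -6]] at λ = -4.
v_1 = [[2, 2, 0, 0, 1]]^T, v_2 = [[1, 0, 0, 0, 0]]^T

We seek v_1 ∈ ker((A + 4I)^2) \ ker(A + 4I), then set v_{i+1} = (A + 4I) v_i.

One such chain is v_1 = [[2, 2, 0, 0, 1]]^T, v_2 = [[1, 0, 0, 0, 0]]^T. Check: (A + 4I) v_2 = [[0, 0, 0, 0, 0]]^T = 0.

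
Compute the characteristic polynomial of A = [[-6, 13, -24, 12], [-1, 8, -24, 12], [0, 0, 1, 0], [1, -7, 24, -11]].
χ_A(x) = (x - 1)^2(x + 5)^2

xI - A = [[x + 6, -13, 24, -12], [1, x - 8, 24, -12], [0, 0, x - 1, 0], [-1, 7, -24, x + 11]].

Expanding det(xI - A) along the first row:
det(xI - A) = + (x + 6)·det([[x - 8, 24, -12], [0, x - 1, 0], [7, -24, x + 11]]) - (-13)·det([[1, 24, -12], [0, x - 1, 0], [-1, -24, x + 11]]) + (24)·det([[1, x - 8, -12], [0, 0, 0], [-1, 7, x + 11]]) - (-12)·det([[1, x - 8, 24], [0, 0, x - 1], [-1, 7, -24]]).

Evaluating gives χ_A(x) = x^4 + 8x^3 + 6x^2 - 40x + 25 = (x - 1)^2(x + 5)^2.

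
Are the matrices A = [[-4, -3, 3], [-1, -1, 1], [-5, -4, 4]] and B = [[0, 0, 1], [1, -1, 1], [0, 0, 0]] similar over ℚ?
Two matrices over a field are similar if and only if they have the same invariant factors.

Both A and B have characteristic polynomial x^2(x + 1) and minimal polynomial x^2(x + 1). Computing further, both have invariant factors x^2(x + 1). Hence A and B are similar.

Yes.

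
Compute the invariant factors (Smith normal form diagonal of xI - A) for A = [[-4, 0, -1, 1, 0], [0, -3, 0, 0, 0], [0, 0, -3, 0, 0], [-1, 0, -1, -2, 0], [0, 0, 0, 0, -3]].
x + 3, x + 3, x + 3, (x + 3)^2

The Jordan structure of A has elementary divisors (x + 3)^2, (x + 3), (x + 3), (x + 3). Arranging the block sizes at each eigenvalue in decreasing order and taking row products gives the invariant factors.

Invariant factors (smallest first, each dividing the next): x + 3, x + 3, x + 3, (x + 3)^2.

Check: the last factor (x + 3)^2 is the minimal polynomial, and the product (x + 3)^5 is the characteristic polynomial.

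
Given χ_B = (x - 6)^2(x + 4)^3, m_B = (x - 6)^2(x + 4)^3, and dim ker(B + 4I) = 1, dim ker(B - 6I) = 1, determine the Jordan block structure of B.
λ = -4: algebraic multiplicity 3 (exponent in χ_B), largest block size 3 (exponent in m_B), 1 block (geometric multiplicity). This forces block sizes [3].
λ = 6: algebraic multiplicity 2 (exponent in χ_B), largest block size 2 (exponent in m_B), 1 block (geometric multiplicity). This forces block sizes [2].

Jordan blocks: (-4, 3), (6, 2)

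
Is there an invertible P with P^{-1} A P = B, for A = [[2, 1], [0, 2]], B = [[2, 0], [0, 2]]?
No.

Both have characteristic polynomial (x - 2)^2, but the minimal polynomial of A is (x - 2)^2 while the minimal polynomial of B is x - 2. The minimal polynomial is a similarity invariant, so A and B are not similar.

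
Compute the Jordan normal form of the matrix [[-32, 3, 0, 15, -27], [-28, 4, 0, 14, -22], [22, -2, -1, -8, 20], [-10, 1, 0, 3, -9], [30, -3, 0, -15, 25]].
J = [[-2, 0, 0, 0, 0], [0, -2, 0, 0, 0], [0, 0, -1, 0, 0], [0, 0, 0, 2, 1], [0, 0, 0, 0, 2]]

The characteristic polynomial is det(xI - A) = (x - 2)^2(x + 1)(x + 2)^2, so the eigenvalues are -2 (algebraic multiplicity 2), -1 (algebraic multiplicity 1), 2 (algebraic multiplicity 2).

For λ = -2: rank(A + 2I) = 3. The eigenspace has dimension 5 - 3 = 2, so there are 2 Jordan blocks; the rank sequence gives block sizes [1, 1].

For λ = -1: algebraic multiplicity 1 gives one 1×1 block.

For λ = 2: rank(A - 2I) = 4, rank((A - 2I)^2) = 3. The eigenspace has dimension 5 - 4 = 1, so there is 1 Jordan block; the rank sequence gives block sizes [2].

Assembling the blocks gives the Jordan form J above.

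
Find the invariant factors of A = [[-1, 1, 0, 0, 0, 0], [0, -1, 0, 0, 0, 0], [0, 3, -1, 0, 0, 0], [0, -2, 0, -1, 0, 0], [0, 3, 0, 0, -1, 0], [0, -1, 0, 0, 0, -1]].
x + 1, x + 1, x + 1, x + 1, (x + 1)^2

The Jordan structure of A has elementary divisors (x + 1)^2, (x + 1), (x + 1), (x + 1), (x + 1). Arranging the block sizes at each eigenvalue in decreasing order and taking row products gives the invariant factors.

Invariant factors (smallest first, each dividing the next): x + 1, x + 1, x + 1, x + 1, (x + 1)^2.

Check: the last factor (x + 1)^2 is the minimal polynomial, and the product (x + 1)^6 is the characteristic polynomial.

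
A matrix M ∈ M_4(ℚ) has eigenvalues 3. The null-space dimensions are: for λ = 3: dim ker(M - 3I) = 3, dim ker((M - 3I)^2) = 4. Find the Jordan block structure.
λ = 3: successive nullity increments [3, 1] count blocks of size ≥ k; block sizes are [2, 1, 1].

Jordan blocks: (3, 2), (3, 1), (3, 1)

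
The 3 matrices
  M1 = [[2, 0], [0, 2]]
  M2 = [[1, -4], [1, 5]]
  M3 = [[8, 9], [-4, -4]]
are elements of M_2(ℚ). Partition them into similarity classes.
3 classes: {M1}, {M2}, {M3}

Characteristic polynomials: χ_{M1} = (x - 2)^2, χ_{M2} = (x - 3)^2, χ_{M3} = (x - 2)^2.

{M1}: invariant factors x - 2, x - 2.

{M2}: invariant factors (x - 3)^2.

{M3}: invariant factors (x - 2)^2.

Matrices are similar if and only if their invariant-factor lists agree; the partition into similarity classes is {M1}, {M2}, {M3}.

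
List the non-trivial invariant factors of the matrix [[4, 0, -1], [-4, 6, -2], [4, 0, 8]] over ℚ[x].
x - 6, (x - 6)^2

The Jordan structure of A has elementary divisors (x - 6)^2, (x - 6). Arranging the block sizes at each eigenvalue in decreasing order and taking row products gives the invariant factors.

Invariant factors (smallest first, each dividing the next): x - 6, (x - 6)^2.

Check: the last factor (x - 6)^2 is the minimal polynomial, and the product (x - 6)^3 is the characteristic polynomial.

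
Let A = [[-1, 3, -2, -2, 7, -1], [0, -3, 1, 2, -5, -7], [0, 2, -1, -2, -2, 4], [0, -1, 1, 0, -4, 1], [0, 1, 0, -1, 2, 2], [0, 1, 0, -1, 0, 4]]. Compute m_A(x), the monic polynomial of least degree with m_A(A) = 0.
The characteristic polynomial factors as (x - 2)(x - 1)^2(x + 1)^3. The minimal polynomial is ∏(x - λ)^{k_λ} where k_λ is the size of the largest Jordan block at λ.

For λ = -1: rank(A + I) = 5, and the largest Jordan block has size 3 (the smallest k with rank((A + I)^k) = rank((A + I)^(k+1))).
For λ = 1: rank(A - I) = 5, and the largest Jordan block has size 2 (the smallest k with rank((A - I)^k) = rank((A - I)^(k+1))).
For λ = 2: rank(A - 2I) = 5, and the largest Jordan block has size 1 (the smallest k with rank((A - 2I)^k) = rank((A - 2I)^(k+1))).

So m_A(x) = (x - 2)(x - 1)^2(x + 1)^3.

m_A(x) = (x - 2)(x - 1)^2(x + 1)^3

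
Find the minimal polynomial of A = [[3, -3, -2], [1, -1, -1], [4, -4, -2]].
The characteristic polynomial factors as x^3. The minimal polynomial is ∏(x - λ)^{k_λ} where k_λ is the size of the largest Jordan block at λ.

For λ = 0: rank(A) = 2, and the largest Jordan block has size 3 (the smallest k with rank(A^k) = rank(A^(k+1))).

So m_A(x) = x^3.

m_A(x) = x^3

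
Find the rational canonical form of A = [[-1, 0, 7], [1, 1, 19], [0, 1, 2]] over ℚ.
The invariant factors of A (the non-unit diagonal entries of the Smith normal form of xI - A over ℚ[x]) are (x - 6)(x + 2)^2, each dividing the next. The characteristic polynomial is their product, (x - 6)(x + 2)^2.

The rational canonical form is the block-diagonal matrix of companion matrices C(f_i):
R = [[0, 0, 24], [1, 0, 20], [0, 1, 2]].

R = [[0, 0, 24], [1, 0, 20], [0, 1, 2]]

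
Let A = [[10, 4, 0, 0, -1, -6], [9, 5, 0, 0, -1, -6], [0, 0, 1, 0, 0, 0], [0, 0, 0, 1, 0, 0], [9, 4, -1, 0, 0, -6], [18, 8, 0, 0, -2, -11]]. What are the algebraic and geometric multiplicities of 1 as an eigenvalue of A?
algebraic multiplicity 6, geometric multiplicity 4

The characteristic polynomial is (x - 1)^6, so the factor x - 1 appears with exponent 6: the algebraic multiplicity is 6.

rank(A - I) = 2, so the eigenspace has dimension 6 - 2 = 4: the geometric multiplicity is 4.

Since 4 < 6, A is not diagonalizable.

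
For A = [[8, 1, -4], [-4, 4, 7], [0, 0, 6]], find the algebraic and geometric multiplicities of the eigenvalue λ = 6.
algebraic multiplicity 3, geometric multiplicity 1

The characteristic polynomial is (x - 6)^3, so the factor x - 6 appears with exponent 3: the algebraic multiplicity is 3.

rank(A - 6I) = 2, so the eigenspace has dimension 3 - 2 = 1: the geometric multiplicity is 1.

Since 1 < 3, A is not diagonalizable.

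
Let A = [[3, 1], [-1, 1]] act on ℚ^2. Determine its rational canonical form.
R = [[0, -4], [1, 4]]

The invariant factors of A (the non-unit diagonal entries of the Smith normal form of xI - A over ℚ[x]) are (x - 2)^2, each dividing the next. The characteristic polynomial is their product, (x - 2)^2.

The rational canonical form is the block-diagonal matrix of companion matrices C(f_i):
R = [[0, -4], [1, 4]].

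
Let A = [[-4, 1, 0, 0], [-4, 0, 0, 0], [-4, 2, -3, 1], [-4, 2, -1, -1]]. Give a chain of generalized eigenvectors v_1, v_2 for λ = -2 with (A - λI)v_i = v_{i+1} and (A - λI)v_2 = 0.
v_1 = [[0, 1, 2, 1]]^T, v_2 = [[1, 2, 1, 1]]^T

We seek v_1 ∈ ker((A + 2I)^2) \ ker(A + 2I), then set v_{i+1} = (A + 2I) v_i.

One such chain is v_1 = [[0, 1, 2, 1]]^T, v_2 = [[1, 2, 1, 1]]^T. Check: (A + 2I) v_2 = [[0, 0, 0, 0]]^T = 0.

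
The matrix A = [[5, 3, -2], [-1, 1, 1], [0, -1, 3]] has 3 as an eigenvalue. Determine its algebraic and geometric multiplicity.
The characteristic polynomial is (x - 3)^3, so the factor x - 3 appears with exponent 3: the algebraic multiplicity is 3.

rank(A - 3I) = 2, so the eigenspace has dimension 3 - 2 = 1: the geometric multiplicity is 1.

Since 1 < 3, A is not diagonalizable.

algebraic multiplicity 3, geometric multiplicity 1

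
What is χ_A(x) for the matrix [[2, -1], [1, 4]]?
xI - A = [[x - 2, 1], [-1, x - 4]].

Expanding det(xI - A) along the first row:
det(xI - A) = + (x - 2)·det([[x - 4]]) - (1)·det([[-1]]).

Evaluating gives χ_A(x) = x^2 - 6x + 9 = (x - 3)^2.

χ_A(x) = (x - 3)^2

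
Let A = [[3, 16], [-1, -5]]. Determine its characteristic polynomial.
xI - A = [[x - 3, -16], [1, x + 5]].

Expanding det(xI - A) along the first row:
det(xI - A) = + (x - 3)·det([[x + 5]]) - (-16)·det([[1]]).

Evaluating gives χ_A(x) = x^2 + 2x + 1 = (x + 1)^2.

χ_A(x) = (x + 1)^2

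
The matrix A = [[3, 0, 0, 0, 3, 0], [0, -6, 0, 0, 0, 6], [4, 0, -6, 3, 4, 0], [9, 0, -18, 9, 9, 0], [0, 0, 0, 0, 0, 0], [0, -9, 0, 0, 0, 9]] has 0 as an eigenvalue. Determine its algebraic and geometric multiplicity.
The characteristic polynomial is x^3(x - 3)^3, so the factor x appears with exponent 3: the algebraic multiplicity is 3.

rank(A) = 3, so the eigenspace has dimension 6 - 3 = 3: the geometric multiplicity is 3.

algebraic multiplicity 3, geometric multiplicity 3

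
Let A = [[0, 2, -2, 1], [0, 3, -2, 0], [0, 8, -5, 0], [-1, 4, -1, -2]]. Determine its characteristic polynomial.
χ_A(x) = (x + 1)^4

xI - A = [[x, -2, 2, -1], [0, x - 3, 2, 0], [0, -8, x + 5, 0], [1, -4, 1, x + 2]].

Expanding det(xI - A) along the first row:
det(xI - A) = + (x)·det([[x - 3, 2, 0], [-8, x + 5, 0], [-4, 1, x + 2]]) - (-2)·det([[0, 2, 0], [0, x + 5, 0], [1, 1, x + 2]]) + (2)·det([[0, x - 3, 0], [0, -8, 0], [1, -4, x + 2]]) - (-1)·det([[0, x - 3, 2], [0, -8, x + 5], [1, -4, 1]]).

Evaluating gives χ_A(x) = x^4 + 4x^3 + 6x^2 + 4x + 1 = (x + 1)^4.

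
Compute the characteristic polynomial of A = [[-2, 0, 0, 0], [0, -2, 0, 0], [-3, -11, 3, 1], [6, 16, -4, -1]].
χ_A(x) = (x - 1)^2(x + 2)^2

xI - A = [[x + 2, 0, 0, 0], [0, x + 2, 0, 0], [3, 11, x - 3, -1], [-6, -16, 4, x + 1]].

Expanding det(xI - A) along the first row:
det(xI - A) = + (x + 2)·det([[x + 2, 0, 0], [11, x - 3, -1], [-16, 4, x + 1]]) - (0)·det([[0, 0, 0], [3, x - 3, -1], [-6, 4, x + 1]]) + (0)·det([[0, x + 2, 0], [3, 11, -1], [-6, -16, x + 1]]) - (0)·det([[0, x + 2, 0], [3, 11, x - 3], [-6, -16, 4]]).

Evaluating gives χ_A(x) = x^4 + 2x^3 - 3x^2 - 4x + 4 = (x - 1)^2(x + 2)^2.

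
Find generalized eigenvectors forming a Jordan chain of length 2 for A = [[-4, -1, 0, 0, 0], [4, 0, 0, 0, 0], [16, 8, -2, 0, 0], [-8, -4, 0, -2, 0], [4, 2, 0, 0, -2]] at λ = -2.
v_1 = [[0, 1, -2, 1, 0]]^T, v_2 = [[-1, 2, 8, -4, 2]]^T

We seek v_1 ∈ ker((A + 2I)^2) \ ker(A + 2I), then set v_{i+1} = (A + 2I) v_i.

One such chain is v_1 = [[0, 1, -2, 1, 0]]^T, v_2 = [[-1, 2, 8, -4, 2]]^T. Check: (A + 2I) v_2 = [[0, 0, 0, 0, 0]]^T = 0.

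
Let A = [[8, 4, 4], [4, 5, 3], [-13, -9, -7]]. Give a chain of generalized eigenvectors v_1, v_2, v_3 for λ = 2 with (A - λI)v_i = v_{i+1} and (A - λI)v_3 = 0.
v_1 = [[1, 0, -1]]^T, v_2 = [[2, 1, -4]]^T, v_3 = [[0, -1, 1]]^T

We seek v_1 ∈ ker((A - 2I)^3) \ ker((A - 2I)^2), then set v_{i+1} = (A - 2I) v_i.

One such chain is v_1 = [[1, 0, -1]]^T, v_2 = [[2, 1, -4]]^T, v_3 = [[0, -1, 1]]^T. Check: (A - 2I) v_3 = [[0, 0, 0]]^T = 0.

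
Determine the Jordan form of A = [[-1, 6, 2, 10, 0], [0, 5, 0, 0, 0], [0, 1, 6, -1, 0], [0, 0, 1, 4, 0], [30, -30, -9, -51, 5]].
The characteristic polynomial is det(xI - A) = (x - 5)^4(x + 1), so the eigenvalues are -1 (algebraic multiplicity 1), 5 (algebraic multiplicity 4).

For λ = -1: algebraic multiplicity 1 gives one 1×1 block.

For λ = 5: rank(A - 5I) = 3, rank((A - 5I)^2) = 2, rank((A - 5I)^3) = 1. The eigenspace has dimension 5 - 3 = 2, so there are 2 Jordan blocks; the rank sequence gives block sizes [3, 1].

Assembling the blocks gives the Jordan form J above.

J = [[-1, 0, 0, 0, 0], [0, 5, 1, 0, 0], [0, 0, 5, 1, 0], [0, 0, 0, 5, 0], [0, 0, 0, 0, 5]]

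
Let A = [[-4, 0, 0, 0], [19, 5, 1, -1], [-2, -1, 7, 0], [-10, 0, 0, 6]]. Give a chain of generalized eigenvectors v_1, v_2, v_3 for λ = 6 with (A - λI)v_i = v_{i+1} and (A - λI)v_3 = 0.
v_1 = [[0, -1, 0, 1]]^T, v_2 = [[0, 0, 1, 0]]^T, v_3 = [[0, 1, 1, 0]]^T

We seek v_1 ∈ ker((A - 6I)^3) \ ker((A - 6I)^2), then set v_{i+1} = (A - 6I) v_i.

One such chain is v_1 = [[0, -1, 0, 1]]^T, v_2 = [[0, 0, 1, 0]]^T, v_3 = [[0, 1, 1, 0]]^T. Check: (A - 6I) v_3 = [[0, 0, 0, 0]]^T = 0.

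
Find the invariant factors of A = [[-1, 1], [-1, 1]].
x^2

The Jordan structure of A has elementary divisors x^2. Arranging the block sizes at each eigenvalue in decreasing order and taking row products gives the invariant factors.

Invariant factors (smallest first, each dividing the next): x^2.

Check: the last factor x^2 is the minimal polynomial, and the product x^2 is the characteristic polynomial.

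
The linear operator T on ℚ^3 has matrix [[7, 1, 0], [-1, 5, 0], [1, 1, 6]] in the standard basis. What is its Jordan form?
The characteristic polynomial is det(xI - A) = (x - 6)^3, so the eigenvalues are 6 (algebraic multiplicity 3).

For λ = 6: rank(A - 6I) = 1, rank((A - 6I)^2) = 0. The eigenspace has dimension 3 - 1 = 2, so there are 2 Jordan blocks; the rank sequence gives block sizes [2, 1].

Assembling the blocks gives the Jordan form J above.

J = [[6, 1, 0], [0, 6, 0], [0, 0, 6]]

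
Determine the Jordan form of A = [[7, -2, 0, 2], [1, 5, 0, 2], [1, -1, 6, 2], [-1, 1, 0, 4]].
The characteristic polynomial is det(xI - A) = (x - 6)^2(x - 5)^2, so the eigenvalues are 5 (algebraic multiplicity 2), 6 (algebraic multiplicity 2).

For λ = 5: rank(A - 5I) = 3, rank((A - 5I)^2) = 2. The eigenspace has dimension 4 - 3 = 1, so there is 1 Jordan block; the rank sequence gives block sizes [2].

For λ = 6: rank(A - 6I) = 2. The eigenspace has dimension 4 - 2 = 2, so there are 2 Jordan blocks; the rank sequence gives block sizes [1, 1].

Assembling the blocks gives the Jordan form J above.

J = [[5, 1, 0, 0], [0, 5, 0, 0], [0, 0, 6, 0], [0, 0, 0, 6]]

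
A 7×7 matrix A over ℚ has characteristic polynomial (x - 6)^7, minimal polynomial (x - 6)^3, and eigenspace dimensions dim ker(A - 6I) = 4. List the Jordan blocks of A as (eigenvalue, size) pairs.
λ = 6: algebraic multiplicity 7 (exponent in χ_A), largest block size 3 (exponent in m_A), 4 blocks (geometric multiplicity). These force block sizes [3, 2, 1, 1].

Jordan blocks: (6, 3), (6, 2), (6, 1), (6, 1)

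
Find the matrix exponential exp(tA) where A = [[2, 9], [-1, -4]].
A has Jordan form J = [[-1, 1], [0, -1]] with A = PJP^{-1}, so e^{tA} = P e^{tJ} P^{-1}.

For a Jordan block J_k(λ), e^{tJ_k(λ)} = e^{λt} · (I + tN + t^2 N^2/2! + ... + t^{k-1} N^{k-1}/(k-1)!) where N is the nilpotent superdiagonal part.

Assembling the blocks and conjugating back gives the entries of e^{tA} as shown above.

e^{tA} = [[(3*t + 1)*e^{-t}, 9*t*e^{-t}], [-t*e^{-t}, (1 - 3*t)*e^{-t}]]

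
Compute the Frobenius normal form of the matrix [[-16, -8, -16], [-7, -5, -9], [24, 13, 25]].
R = [[0, 0, -8], [1, 0, 0], [0, 1, 4]]

The invariant factors of A (the non-unit diagonal entries of the Smith normal form of xI - A over ℚ[x]) are (x - 2)(x^2 - 2x - 4), each dividing the next. The characteristic polynomial is their product, (x - 2)(x^2 - 2x - 4).

The rational canonical form is the block-diagonal matrix of companion matrices C(f_i):
R = [[0, 0, -8], [1, 0, 0], [0, 1, 4]].

Note the characteristic polynomial does not split into linear factors over ℚ, so A has no Jordan form over ℚ; the rational canonical form exists over any field.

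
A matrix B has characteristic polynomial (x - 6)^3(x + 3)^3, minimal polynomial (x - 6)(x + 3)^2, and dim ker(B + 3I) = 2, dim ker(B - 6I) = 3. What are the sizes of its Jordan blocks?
λ = -3: algebraic multiplicity 3 (exponent in χ_B), largest block size 2 (exponent in m_B), 2 blocks (geometric multiplicity). These force block sizes [2, 1].
λ = 6: algebraic multiplicity 3 (exponent in χ_B), largest block size 1 (exponent in m_B), 3 blocks (geometric multiplicity). These force block sizes [1, 1, 1].

Jordan blocks: (-3, 2), (-3, 1), (6, 1), (6, 1), (6, 1)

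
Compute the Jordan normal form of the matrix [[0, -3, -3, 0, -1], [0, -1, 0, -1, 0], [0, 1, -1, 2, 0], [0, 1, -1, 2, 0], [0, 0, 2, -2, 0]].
J = [[0, 1, 0, 0, 0], [0, 0, 1, 0, 0], [0, 0, 0, 0, 0], [0, 0, 0, 0, 1], [0, 0, 0, 0, 0]]

The characteristic polynomial is det(xI - A) = x^5, so the eigenvalues are 0 (algebraic multiplicity 5).

For λ = 0: rank(A) = 3, rank(A^2) = 1, rank(A^3) = 0. The eigenspace has dimension 5 - 3 = 2, so there are 2 Jordan blocks; the rank sequence gives block sizes [3, 2].

Assembling the blocks gives the Jordan form J above.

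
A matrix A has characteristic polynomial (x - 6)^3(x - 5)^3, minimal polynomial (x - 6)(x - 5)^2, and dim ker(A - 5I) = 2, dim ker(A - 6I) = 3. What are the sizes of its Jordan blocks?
Jordan blocks: (5, 2), (5, 1), (6, 1), (6, 1), (6, 1)

λ = 5: algebraic multiplicity 3 (exponent in χ_A), largest block size 2 (exponent in m_A), 2 blocks (geometric multiplicity). These force block sizes [2, 1].
λ = 6: algebraic multiplicity 3 (exponent in χ_A), largest block size 1 (exponent in m_A), 3 blocks (geometric multiplicity). These force block sizes [1, 1, 1].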